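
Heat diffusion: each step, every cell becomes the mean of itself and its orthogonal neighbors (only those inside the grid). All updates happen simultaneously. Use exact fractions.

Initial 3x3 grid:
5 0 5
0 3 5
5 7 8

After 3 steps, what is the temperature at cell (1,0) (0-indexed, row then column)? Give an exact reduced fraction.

Answer: 10177/2880

Derivation:
Step 1: cell (1,0) = 13/4
Step 2: cell (1,0) = 143/48
Step 3: cell (1,0) = 10177/2880
Full grid after step 3:
  613/216 3259/960 815/216
  10177/2880 2317/600 4439/960
  73/18 13807/2880 551/108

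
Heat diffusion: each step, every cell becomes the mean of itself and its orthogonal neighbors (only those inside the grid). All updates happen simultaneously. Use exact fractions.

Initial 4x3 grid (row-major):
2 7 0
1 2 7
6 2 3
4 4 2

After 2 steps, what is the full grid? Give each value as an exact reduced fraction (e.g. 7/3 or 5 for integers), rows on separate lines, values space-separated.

After step 1:
  10/3 11/4 14/3
  11/4 19/5 3
  13/4 17/5 7/2
  14/3 3 3
After step 2:
  53/18 291/80 125/36
  197/60 157/50 449/120
  211/60 339/100 129/40
  131/36 211/60 19/6

Answer: 53/18 291/80 125/36
197/60 157/50 449/120
211/60 339/100 129/40
131/36 211/60 19/6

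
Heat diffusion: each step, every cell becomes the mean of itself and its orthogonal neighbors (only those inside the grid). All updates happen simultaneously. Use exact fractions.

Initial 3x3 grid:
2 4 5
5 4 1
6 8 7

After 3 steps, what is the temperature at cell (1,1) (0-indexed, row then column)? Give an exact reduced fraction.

Answer: 13763/3000

Derivation:
Step 1: cell (1,1) = 22/5
Step 2: cell (1,1) = 229/50
Step 3: cell (1,1) = 13763/3000
Full grid after step 3:
  2221/540 19241/4800 2141/540
  7497/1600 13763/3000 64673/14400
  5707/1080 75773/14400 5467/1080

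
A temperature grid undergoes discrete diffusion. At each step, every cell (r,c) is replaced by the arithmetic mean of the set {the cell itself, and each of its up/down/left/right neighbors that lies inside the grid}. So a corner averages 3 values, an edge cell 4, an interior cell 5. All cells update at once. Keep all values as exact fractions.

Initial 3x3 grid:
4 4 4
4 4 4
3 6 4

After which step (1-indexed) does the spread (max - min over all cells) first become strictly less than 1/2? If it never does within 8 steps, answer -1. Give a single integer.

Step 1: max=14/3, min=15/4, spread=11/12
Step 2: max=353/80, min=47/12, spread=119/240
  -> spread < 1/2 first at step 2
Step 3: max=9349/2160, min=4829/1200, spread=821/2700
Step 4: max=1221577/288000, min=174631/43200, spread=172111/864000
Step 5: max=32875621/7776000, min=10599457/2592000, spread=4309/31104
Step 6: max=1958423987/466560000, min=212561693/51840000, spread=36295/373248
Step 7: max=117211823989/27993600000, min=38433580913/9331200000, spread=305773/4478976
Step 8: max=7012212987683/1679616000000, min=2310571506311/559872000000, spread=2575951/53747712

Answer: 2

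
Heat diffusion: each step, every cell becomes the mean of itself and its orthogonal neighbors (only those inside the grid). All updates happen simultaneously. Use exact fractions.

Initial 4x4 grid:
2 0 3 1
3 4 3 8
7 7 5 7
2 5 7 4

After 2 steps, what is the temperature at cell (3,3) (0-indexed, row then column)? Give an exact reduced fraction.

Step 1: cell (3,3) = 6
Step 2: cell (3,3) = 23/4
Full grid after step 2:
  95/36 34/15 63/20 7/2
  829/240 397/100 203/50 387/80
  1141/240 124/25 109/20 451/80
  44/9 623/120 223/40 23/4

Answer: 23/4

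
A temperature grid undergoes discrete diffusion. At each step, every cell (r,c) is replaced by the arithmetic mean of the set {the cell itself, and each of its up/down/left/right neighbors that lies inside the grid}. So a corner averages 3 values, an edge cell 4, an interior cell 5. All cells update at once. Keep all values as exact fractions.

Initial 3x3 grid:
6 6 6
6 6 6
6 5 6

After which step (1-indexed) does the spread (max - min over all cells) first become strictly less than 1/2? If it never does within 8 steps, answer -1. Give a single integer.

Answer: 1

Derivation:
Step 1: max=6, min=17/3, spread=1/3
  -> spread < 1/2 first at step 1
Step 2: max=6, min=1373/240, spread=67/240
Step 3: max=1193/200, min=12523/2160, spread=1807/10800
Step 4: max=32039/5400, min=5026037/864000, spread=33401/288000
Step 5: max=3196609/540000, min=45426067/7776000, spread=3025513/38880000
Step 6: max=170044051/28800000, min=18197473133/3110400000, spread=53531/995328
Step 7: max=45864883949/7776000000, min=1093711074151/186624000000, spread=450953/11943936
Step 8: max=5497711389481/933120000000, min=65675736439397/11197440000000, spread=3799043/143327232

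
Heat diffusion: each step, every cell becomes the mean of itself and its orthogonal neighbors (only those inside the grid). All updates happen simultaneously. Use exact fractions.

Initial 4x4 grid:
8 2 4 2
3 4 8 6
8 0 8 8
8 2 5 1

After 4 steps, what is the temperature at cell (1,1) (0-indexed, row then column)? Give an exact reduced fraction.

Answer: 214979/45000

Derivation:
Step 1: cell (1,1) = 17/5
Step 2: cell (1,1) = 481/100
Step 3: cell (1,1) = 3433/750
Step 4: cell (1,1) = 214979/45000
Full grid after step 4:
  37651/8100 492913/108000 57349/12000 105709/21600
  504703/108000 214979/45000 291859/60000 366329/72000
  173921/36000 284531/60000 446891/90000 219719/43200
  102317/21600 114359/24000 41647/8640 161891/32400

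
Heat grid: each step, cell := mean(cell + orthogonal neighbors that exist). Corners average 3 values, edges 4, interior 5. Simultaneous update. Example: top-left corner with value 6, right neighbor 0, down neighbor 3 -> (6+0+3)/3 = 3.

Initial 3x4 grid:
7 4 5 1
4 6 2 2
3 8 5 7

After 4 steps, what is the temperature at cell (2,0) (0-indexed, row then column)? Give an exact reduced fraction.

Step 1: cell (2,0) = 5
Step 2: cell (2,0) = 31/6
Step 3: cell (2,0) = 919/180
Step 4: cell (2,0) = 27409/5400
Full grid after step 4:
  52493/10800 81443/18000 108917/27000 118589/32400
  356627/72000 71269/15000 190907/45000 848351/216000
  27409/5400 176011/36000 493043/108000 68407/16200

Answer: 27409/5400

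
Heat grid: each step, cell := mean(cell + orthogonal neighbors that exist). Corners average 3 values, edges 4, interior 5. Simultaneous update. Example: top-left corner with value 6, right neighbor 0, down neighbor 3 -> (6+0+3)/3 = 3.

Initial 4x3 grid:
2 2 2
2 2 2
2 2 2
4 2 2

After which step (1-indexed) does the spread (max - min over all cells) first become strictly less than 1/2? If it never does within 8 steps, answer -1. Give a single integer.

Answer: 3

Derivation:
Step 1: max=8/3, min=2, spread=2/3
Step 2: max=23/9, min=2, spread=5/9
Step 3: max=257/108, min=2, spread=41/108
  -> spread < 1/2 first at step 3
Step 4: max=30137/12960, min=2, spread=4217/12960
Step 5: max=1764349/777600, min=7279/3600, spread=38417/155520
Step 6: max=104512211/46656000, min=146597/72000, spread=1903471/9331200
Step 7: max=6199709089/2799360000, min=4435759/2160000, spread=18038617/111974400
Step 8: max=369191382851/167961600000, min=401726759/194400000, spread=883978523/6718464000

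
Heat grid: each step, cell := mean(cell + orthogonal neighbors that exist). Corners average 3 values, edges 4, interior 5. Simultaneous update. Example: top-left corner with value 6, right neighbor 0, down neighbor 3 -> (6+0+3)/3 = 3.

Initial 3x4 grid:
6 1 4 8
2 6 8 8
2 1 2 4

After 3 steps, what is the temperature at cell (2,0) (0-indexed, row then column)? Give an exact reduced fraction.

Answer: 3173/1080

Derivation:
Step 1: cell (2,0) = 5/3
Step 2: cell (2,0) = 101/36
Step 3: cell (2,0) = 3173/1080
Full grid after step 3:
  1301/360 5177/1200 18731/3600 6383/1080
  1537/450 2867/750 7409/1500 20221/3600
  3173/1080 12581/3600 15581/3600 5513/1080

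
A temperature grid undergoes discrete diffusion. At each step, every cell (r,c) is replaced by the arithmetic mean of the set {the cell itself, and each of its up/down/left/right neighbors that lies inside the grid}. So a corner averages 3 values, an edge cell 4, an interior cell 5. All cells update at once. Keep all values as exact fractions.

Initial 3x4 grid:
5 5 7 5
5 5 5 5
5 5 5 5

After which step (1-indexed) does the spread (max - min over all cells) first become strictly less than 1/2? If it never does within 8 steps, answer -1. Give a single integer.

Step 1: max=17/3, min=5, spread=2/3
Step 2: max=331/60, min=5, spread=31/60
Step 3: max=2911/540, min=5, spread=211/540
  -> spread < 1/2 first at step 3
Step 4: max=286897/54000, min=4547/900, spread=14077/54000
Step 5: max=2570407/486000, min=273683/54000, spread=5363/24300
Step 6: max=76640809/14580000, min=152869/30000, spread=93859/583200
Step 7: max=4584274481/874800000, min=248336467/48600000, spread=4568723/34992000
Step 8: max=274220435629/52488000000, min=7471618889/1458000000, spread=8387449/83980800

Answer: 3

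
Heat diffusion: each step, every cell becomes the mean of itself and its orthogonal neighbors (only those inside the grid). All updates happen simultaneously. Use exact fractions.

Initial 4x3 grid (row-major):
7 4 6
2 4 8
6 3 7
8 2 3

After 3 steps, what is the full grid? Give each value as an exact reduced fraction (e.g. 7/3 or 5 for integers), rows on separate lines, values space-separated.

Answer: 10247/2160 73897/14400 3889/720
8579/1800 29243/6000 6361/1200
8339/1800 1778/375 5801/1200
5017/1080 8129/1800 553/120

Derivation:
After step 1:
  13/3 21/4 6
  19/4 21/5 25/4
  19/4 22/5 21/4
  16/3 4 4
After step 2:
  43/9 1187/240 35/6
  541/120 497/100 217/40
  577/120 113/25 199/40
  169/36 133/30 53/12
After step 3:
  10247/2160 73897/14400 3889/720
  8579/1800 29243/6000 6361/1200
  8339/1800 1778/375 5801/1200
  5017/1080 8129/1800 553/120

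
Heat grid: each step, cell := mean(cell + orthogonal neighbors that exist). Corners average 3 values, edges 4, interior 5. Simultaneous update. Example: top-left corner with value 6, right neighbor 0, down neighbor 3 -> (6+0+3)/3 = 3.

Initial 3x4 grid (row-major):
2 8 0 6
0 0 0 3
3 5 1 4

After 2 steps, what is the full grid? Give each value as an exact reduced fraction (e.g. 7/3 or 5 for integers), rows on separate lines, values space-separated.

After step 1:
  10/3 5/2 7/2 3
  5/4 13/5 4/5 13/4
  8/3 9/4 5/2 8/3
After step 2:
  85/36 179/60 49/20 13/4
  197/80 47/25 253/100 583/240
  37/18 601/240 493/240 101/36

Answer: 85/36 179/60 49/20 13/4
197/80 47/25 253/100 583/240
37/18 601/240 493/240 101/36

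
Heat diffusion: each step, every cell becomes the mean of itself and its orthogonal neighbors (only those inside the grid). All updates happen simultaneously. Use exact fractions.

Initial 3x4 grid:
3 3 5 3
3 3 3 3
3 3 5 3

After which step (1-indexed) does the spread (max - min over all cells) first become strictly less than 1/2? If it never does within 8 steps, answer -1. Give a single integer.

Answer: 3

Derivation:
Step 1: max=19/5, min=3, spread=4/5
Step 2: max=217/60, min=3, spread=37/60
Step 3: max=1897/540, min=113/36, spread=101/270
  -> spread < 1/2 first at step 3
Step 4: max=47051/13500, min=7141/2250, spread=841/2700
Step 5: max=105004/30375, min=261299/81000, spread=11227/48600
Step 6: max=167334341/48600000, min=13139543/4050000, spread=386393/1944000
Step 7: max=1497099481/437400000, min=794441437/243000000, spread=41940559/273375000
Step 8: max=597256076621/174960000000, min=47824281083/14580000000, spread=186917629/1399680000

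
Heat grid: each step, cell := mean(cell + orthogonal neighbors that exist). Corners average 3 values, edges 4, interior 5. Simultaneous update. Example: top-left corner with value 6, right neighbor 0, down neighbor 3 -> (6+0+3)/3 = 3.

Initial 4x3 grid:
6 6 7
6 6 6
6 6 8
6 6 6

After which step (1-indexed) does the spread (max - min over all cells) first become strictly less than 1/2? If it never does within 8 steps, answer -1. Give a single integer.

Step 1: max=27/4, min=6, spread=3/4
Step 2: max=1579/240, min=6, spread=139/240
Step 3: max=46259/7200, min=607/100, spread=511/1440
  -> spread < 1/2 first at step 3
Step 4: max=1377193/216000, min=220163/36000, spread=11243/43200
Step 5: max=40975691/6480000, min=13297997/2160000, spread=10817/64800
Step 6: max=306384943/48600000, min=400244249/64800000, spread=992281/7776000
Step 7: max=10990737607/1749600000, min=19273894493/3110400000, spread=95470051/1119744000
Step 8: max=548660801129/87480000000, min=160885073191/25920000000, spread=363115463/5598720000

Answer: 3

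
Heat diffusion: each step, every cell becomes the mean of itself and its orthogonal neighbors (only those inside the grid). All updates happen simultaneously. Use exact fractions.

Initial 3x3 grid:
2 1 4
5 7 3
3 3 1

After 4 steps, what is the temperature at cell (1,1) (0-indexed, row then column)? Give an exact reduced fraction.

Step 1: cell (1,1) = 19/5
Step 2: cell (1,1) = 94/25
Step 3: cell (1,1) = 5093/1500
Step 4: cell (1,1) = 312271/90000
Full grid after step 4:
  453221/129600 1450291/432000 430871/129600
  3032207/864000 312271/90000 947819/288000
  464621/129600 493597/144000 435871/129600

Answer: 312271/90000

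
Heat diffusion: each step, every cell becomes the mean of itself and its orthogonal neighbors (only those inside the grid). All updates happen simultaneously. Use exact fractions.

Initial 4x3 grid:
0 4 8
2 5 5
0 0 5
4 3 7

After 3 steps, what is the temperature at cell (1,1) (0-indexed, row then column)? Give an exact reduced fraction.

Answer: 10277/3000

Derivation:
Step 1: cell (1,1) = 16/5
Step 2: cell (1,1) = 351/100
Step 3: cell (1,1) = 10277/3000
Full grid after step 3:
  1027/360 54641/14400 9877/2160
  2067/800 10277/3000 1004/225
  17303/7200 19589/6000 4913/1200
  5651/2160 23513/7200 1441/360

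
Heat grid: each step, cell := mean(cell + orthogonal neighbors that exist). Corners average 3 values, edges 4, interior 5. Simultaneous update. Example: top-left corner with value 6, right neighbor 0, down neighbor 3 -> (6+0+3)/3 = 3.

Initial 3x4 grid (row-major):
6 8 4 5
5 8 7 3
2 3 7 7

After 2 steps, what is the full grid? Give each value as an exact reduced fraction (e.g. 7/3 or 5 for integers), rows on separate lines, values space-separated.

After step 1:
  19/3 13/2 6 4
  21/4 31/5 29/5 11/2
  10/3 5 6 17/3
After step 2:
  217/36 751/120 223/40 31/6
  1267/240 23/4 59/10 629/120
  163/36 77/15 337/60 103/18

Answer: 217/36 751/120 223/40 31/6
1267/240 23/4 59/10 629/120
163/36 77/15 337/60 103/18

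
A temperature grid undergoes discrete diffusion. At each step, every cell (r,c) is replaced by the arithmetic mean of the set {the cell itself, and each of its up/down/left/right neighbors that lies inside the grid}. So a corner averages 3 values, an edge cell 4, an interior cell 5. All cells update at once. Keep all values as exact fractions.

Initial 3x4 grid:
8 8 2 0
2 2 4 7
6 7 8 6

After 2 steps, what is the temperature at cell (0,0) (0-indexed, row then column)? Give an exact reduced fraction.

Answer: 31/6

Derivation:
Step 1: cell (0,0) = 6
Step 2: cell (0,0) = 31/6
Full grid after step 2:
  31/6 191/40 161/40 43/12
  201/40 489/100 116/25 377/80
  61/12 27/5 59/10 35/6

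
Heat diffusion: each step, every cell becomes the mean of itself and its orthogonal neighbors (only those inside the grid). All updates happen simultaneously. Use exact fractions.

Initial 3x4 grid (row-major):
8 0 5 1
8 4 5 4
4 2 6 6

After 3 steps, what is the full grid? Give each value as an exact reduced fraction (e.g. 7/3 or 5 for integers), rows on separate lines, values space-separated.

After step 1:
  16/3 17/4 11/4 10/3
  6 19/5 24/5 4
  14/3 4 19/4 16/3
After step 2:
  187/36 121/30 227/60 121/36
  99/20 457/100 201/50 131/30
  44/9 1033/240 1133/240 169/36
After step 3:
  638/135 15823/3600 6839/1800 518/135
  5881/1200 8751/2000 25753/6000 7399/1800
  10183/2160 33271/7200 31931/7200 9923/2160

Answer: 638/135 15823/3600 6839/1800 518/135
5881/1200 8751/2000 25753/6000 7399/1800
10183/2160 33271/7200 31931/7200 9923/2160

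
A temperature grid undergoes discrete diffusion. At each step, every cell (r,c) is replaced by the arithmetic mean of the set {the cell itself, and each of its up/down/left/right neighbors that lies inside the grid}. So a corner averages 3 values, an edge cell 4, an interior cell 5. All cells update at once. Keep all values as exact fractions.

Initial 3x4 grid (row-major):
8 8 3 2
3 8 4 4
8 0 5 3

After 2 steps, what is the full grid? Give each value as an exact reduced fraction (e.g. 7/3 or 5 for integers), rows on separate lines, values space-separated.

Answer: 119/18 329/60 47/10 7/2
427/80 563/100 199/50 301/80
47/9 991/240 341/80 41/12

Derivation:
After step 1:
  19/3 27/4 17/4 3
  27/4 23/5 24/5 13/4
  11/3 21/4 3 4
After step 2:
  119/18 329/60 47/10 7/2
  427/80 563/100 199/50 301/80
  47/9 991/240 341/80 41/12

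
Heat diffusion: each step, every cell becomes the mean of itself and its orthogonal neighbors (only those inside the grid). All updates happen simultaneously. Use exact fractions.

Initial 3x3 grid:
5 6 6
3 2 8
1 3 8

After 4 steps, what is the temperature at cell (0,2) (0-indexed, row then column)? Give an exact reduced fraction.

Answer: 678713/129600

Derivation:
Step 1: cell (0,2) = 20/3
Step 2: cell (0,2) = 209/36
Step 3: cell (0,2) = 12079/2160
Step 4: cell (0,2) = 678713/129600
Full grid after step 4:
  275119/64800 4154021/864000 678713/129600
  1153507/288000 45057/10000 370283/72000
  489763/129600 1871573/432000 313919/64800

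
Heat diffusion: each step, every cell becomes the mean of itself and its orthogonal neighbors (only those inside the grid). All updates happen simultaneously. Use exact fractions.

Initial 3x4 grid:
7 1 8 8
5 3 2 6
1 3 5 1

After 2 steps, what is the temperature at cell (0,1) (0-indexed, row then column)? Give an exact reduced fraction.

Answer: 499/120

Derivation:
Step 1: cell (0,1) = 19/4
Step 2: cell (0,1) = 499/120
Full grid after step 2:
  157/36 499/120 649/120 49/9
  53/15 387/100 387/100 1223/240
  10/3 231/80 291/80 11/3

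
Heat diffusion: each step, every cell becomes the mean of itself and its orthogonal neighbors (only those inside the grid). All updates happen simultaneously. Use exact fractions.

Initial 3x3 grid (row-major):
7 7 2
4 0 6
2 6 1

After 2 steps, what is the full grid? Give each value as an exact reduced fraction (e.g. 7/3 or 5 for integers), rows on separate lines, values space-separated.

Answer: 53/12 49/10 15/4
357/80 327/100 971/240
19/6 911/240 53/18

Derivation:
After step 1:
  6 4 5
  13/4 23/5 9/4
  4 9/4 13/3
After step 2:
  53/12 49/10 15/4
  357/80 327/100 971/240
  19/6 911/240 53/18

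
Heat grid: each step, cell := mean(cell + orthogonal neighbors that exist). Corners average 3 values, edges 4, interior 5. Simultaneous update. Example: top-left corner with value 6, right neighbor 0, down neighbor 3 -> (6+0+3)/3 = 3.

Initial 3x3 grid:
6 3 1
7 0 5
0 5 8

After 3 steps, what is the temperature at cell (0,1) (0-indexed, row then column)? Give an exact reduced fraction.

Step 1: cell (0,1) = 5/2
Step 2: cell (0,1) = 89/24
Step 3: cell (0,1) = 4933/1440
Full grid after step 3:
  1663/432 4933/1440 65/18
  10541/2880 2351/600 587/160
  287/72 1229/320 203/48

Answer: 4933/1440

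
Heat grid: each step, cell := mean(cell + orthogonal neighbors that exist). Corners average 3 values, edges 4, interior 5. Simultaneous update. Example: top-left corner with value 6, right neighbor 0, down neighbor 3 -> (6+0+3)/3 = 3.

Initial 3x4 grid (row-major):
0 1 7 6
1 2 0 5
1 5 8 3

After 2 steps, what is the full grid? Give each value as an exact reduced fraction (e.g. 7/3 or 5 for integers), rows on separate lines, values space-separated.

After step 1:
  2/3 5/2 7/2 6
  1 9/5 22/5 7/2
  7/3 4 4 16/3
After step 2:
  25/18 127/60 41/10 13/3
  29/20 137/50 86/25 577/120
  22/9 91/30 133/30 77/18

Answer: 25/18 127/60 41/10 13/3
29/20 137/50 86/25 577/120
22/9 91/30 133/30 77/18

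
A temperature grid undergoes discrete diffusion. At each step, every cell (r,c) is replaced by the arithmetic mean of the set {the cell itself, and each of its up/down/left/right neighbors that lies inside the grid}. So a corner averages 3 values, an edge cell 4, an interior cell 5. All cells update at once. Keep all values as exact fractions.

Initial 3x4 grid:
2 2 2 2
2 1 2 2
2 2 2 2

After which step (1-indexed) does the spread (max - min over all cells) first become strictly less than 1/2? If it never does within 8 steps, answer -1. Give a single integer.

Step 1: max=2, min=7/4, spread=1/4
  -> spread < 1/2 first at step 1
Step 2: max=2, min=177/100, spread=23/100
Step 3: max=787/400, min=8789/4800, spread=131/960
Step 4: max=14009/7200, min=79849/43200, spread=841/8640
Step 5: max=2786627/1440000, min=32017949/17280000, spread=56863/691200
Step 6: max=24930457/12960000, min=289505659/155520000, spread=386393/6220800
Step 7: max=9947641187/5184000000, min=116022276869/62208000000, spread=26795339/497664000
Step 8: max=594993850333/311040000000, min=6981144285871/3732480000000, spread=254051069/5971968000

Answer: 1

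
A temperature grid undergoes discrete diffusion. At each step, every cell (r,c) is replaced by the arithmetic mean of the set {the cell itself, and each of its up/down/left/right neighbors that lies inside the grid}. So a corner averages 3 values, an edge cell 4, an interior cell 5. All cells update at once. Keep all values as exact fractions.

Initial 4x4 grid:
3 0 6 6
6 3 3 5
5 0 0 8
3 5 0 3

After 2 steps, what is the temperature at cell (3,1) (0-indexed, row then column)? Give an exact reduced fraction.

Answer: 41/15

Derivation:
Step 1: cell (3,1) = 2
Step 2: cell (3,1) = 41/15
Full grid after step 2:
  41/12 243/80 949/240 179/36
  263/80 313/100 69/20 557/120
  881/240 127/50 71/25 461/120
  59/18 41/15 37/15 29/9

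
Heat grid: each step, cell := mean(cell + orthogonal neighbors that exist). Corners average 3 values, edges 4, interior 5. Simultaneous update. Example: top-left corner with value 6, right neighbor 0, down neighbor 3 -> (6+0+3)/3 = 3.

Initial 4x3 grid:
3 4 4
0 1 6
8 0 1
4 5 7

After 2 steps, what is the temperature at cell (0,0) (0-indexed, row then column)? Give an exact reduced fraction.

Answer: 25/9

Derivation:
Step 1: cell (0,0) = 7/3
Step 2: cell (0,0) = 25/9
Full grid after step 2:
  25/9 61/20 32/9
  79/30 71/25 401/120
  11/3 157/50 83/24
  38/9 17/4 71/18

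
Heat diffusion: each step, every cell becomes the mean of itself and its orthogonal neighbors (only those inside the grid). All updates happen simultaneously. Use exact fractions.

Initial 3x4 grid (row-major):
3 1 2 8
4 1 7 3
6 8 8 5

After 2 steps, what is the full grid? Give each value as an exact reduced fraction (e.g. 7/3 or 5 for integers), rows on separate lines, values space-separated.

After step 1:
  8/3 7/4 9/2 13/3
  7/2 21/5 21/5 23/4
  6 23/4 7 16/3
After step 2:
  95/36 787/240 887/240 175/36
  491/120 97/25 513/100 1177/240
  61/12 459/80 1337/240 217/36

Answer: 95/36 787/240 887/240 175/36
491/120 97/25 513/100 1177/240
61/12 459/80 1337/240 217/36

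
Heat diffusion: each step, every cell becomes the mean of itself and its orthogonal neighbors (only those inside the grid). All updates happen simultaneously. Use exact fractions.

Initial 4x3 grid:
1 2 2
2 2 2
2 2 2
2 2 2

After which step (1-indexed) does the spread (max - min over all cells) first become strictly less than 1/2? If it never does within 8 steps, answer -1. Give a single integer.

Answer: 1

Derivation:
Step 1: max=2, min=5/3, spread=1/3
  -> spread < 1/2 first at step 1
Step 2: max=2, min=31/18, spread=5/18
Step 3: max=2, min=391/216, spread=41/216
Step 4: max=2, min=47623/25920, spread=4217/25920
Step 5: max=14321/7200, min=2901251/1555200, spread=38417/311040
Step 6: max=285403/144000, min=175423789/93312000, spread=1903471/18662400
Step 7: max=8524241/4320000, min=10596450911/5598720000, spread=18038617/223948800
Step 8: max=764673241/388800000, min=638578217149/335923200000, spread=883978523/13436928000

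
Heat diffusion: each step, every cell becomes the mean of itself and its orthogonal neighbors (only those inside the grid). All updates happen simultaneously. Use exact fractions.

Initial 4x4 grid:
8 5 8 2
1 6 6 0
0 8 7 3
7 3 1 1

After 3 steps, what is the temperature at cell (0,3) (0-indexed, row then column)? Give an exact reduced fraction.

Step 1: cell (0,3) = 10/3
Step 2: cell (0,3) = 34/9
Step 3: cell (0,3) = 4507/1080
Full grid after step 3:
  10747/2160 18797/3600 17233/3600 4507/1080
  33499/7200 1177/240 13699/3000 3397/900
  1235/288 13237/3000 24367/6000 746/225
  4309/1080 5887/1440 25627/7200 1313/432

Answer: 4507/1080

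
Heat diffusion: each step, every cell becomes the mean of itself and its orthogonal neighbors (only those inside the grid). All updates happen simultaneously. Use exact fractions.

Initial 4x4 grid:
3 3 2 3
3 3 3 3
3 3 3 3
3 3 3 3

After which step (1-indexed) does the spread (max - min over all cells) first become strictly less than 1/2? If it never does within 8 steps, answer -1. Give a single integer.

Step 1: max=3, min=8/3, spread=1/3
  -> spread < 1/2 first at step 1
Step 2: max=3, min=329/120, spread=31/120
Step 3: max=3, min=3029/1080, spread=211/1080
Step 4: max=3, min=307157/108000, spread=16843/108000
Step 5: max=26921/9000, min=2777357/972000, spread=130111/972000
Step 6: max=1612841/540000, min=83837633/29160000, spread=3255781/29160000
Step 7: max=1608893/540000, min=2524046309/874800000, spread=82360351/874800000
Step 8: max=289093559/97200000, min=75980683109/26244000000, spread=2074577821/26244000000

Answer: 1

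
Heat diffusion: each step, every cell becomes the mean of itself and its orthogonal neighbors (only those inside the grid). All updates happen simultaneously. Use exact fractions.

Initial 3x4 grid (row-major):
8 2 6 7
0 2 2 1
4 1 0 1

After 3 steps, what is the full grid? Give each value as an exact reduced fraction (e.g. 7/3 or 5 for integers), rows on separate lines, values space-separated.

Answer: 6929/2160 24701/7200 24271/7200 3731/1080
6737/2400 1229/500 15443/6000 36907/14400
4489/2160 14101/7200 11971/7200 1961/1080

Derivation:
After step 1:
  10/3 9/2 17/4 14/3
  7/2 7/5 11/5 11/4
  5/3 7/4 1 2/3
After step 2:
  34/9 809/240 937/240 35/9
  99/40 267/100 58/25 617/240
  83/36 349/240 337/240 53/36
After step 3:
  6929/2160 24701/7200 24271/7200 3731/1080
  6737/2400 1229/500 15443/6000 36907/14400
  4489/2160 14101/7200 11971/7200 1961/1080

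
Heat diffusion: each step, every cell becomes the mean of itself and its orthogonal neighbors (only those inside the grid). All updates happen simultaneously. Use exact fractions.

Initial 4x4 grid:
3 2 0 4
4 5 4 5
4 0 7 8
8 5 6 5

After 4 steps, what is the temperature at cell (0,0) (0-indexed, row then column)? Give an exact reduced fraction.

Answer: 17917/5400

Derivation:
Step 1: cell (0,0) = 3
Step 2: cell (0,0) = 19/6
Step 3: cell (0,0) = 113/36
Step 4: cell (0,0) = 17917/5400
Full grid after step 4:
  17917/5400 29747/9000 3223/900 41767/10800
  65969/18000 56921/15000 122369/30000 31909/7200
  46409/10800 397727/90000 109219/22500 554239/108000
  150281/32400 105793/21600 566089/108000 11197/2025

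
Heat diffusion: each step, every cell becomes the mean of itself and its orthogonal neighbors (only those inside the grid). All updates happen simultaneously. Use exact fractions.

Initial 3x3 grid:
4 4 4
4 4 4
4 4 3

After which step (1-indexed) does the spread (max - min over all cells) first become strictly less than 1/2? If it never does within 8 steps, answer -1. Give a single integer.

Answer: 1

Derivation:
Step 1: max=4, min=11/3, spread=1/3
  -> spread < 1/2 first at step 1
Step 2: max=4, min=67/18, spread=5/18
Step 3: max=4, min=823/216, spread=41/216
Step 4: max=1429/360, min=49709/12960, spread=347/2592
Step 5: max=14243/3600, min=3003463/777600, spread=2921/31104
Step 6: max=1702517/432000, min=180795461/46656000, spread=24611/373248
Step 7: max=38223259/9720000, min=10878717967/2799360000, spread=207329/4478976
Step 8: max=2034798401/518400000, min=653816447549/167961600000, spread=1746635/53747712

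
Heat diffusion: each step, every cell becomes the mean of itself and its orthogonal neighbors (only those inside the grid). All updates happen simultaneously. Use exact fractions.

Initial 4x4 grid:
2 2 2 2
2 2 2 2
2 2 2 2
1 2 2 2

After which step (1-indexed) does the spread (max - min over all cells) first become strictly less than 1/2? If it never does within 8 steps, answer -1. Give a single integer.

Step 1: max=2, min=5/3, spread=1/3
  -> spread < 1/2 first at step 1
Step 2: max=2, min=31/18, spread=5/18
Step 3: max=2, min=391/216, spread=41/216
Step 4: max=2, min=11917/6480, spread=1043/6480
Step 5: max=2, min=363247/194400, spread=25553/194400
Step 6: max=35921/18000, min=10992541/5832000, spread=645863/5832000
Step 7: max=239029/120000, min=332278309/174960000, spread=16225973/174960000
Step 8: max=107299/54000, min=10020122017/5248800000, spread=409340783/5248800000

Answer: 1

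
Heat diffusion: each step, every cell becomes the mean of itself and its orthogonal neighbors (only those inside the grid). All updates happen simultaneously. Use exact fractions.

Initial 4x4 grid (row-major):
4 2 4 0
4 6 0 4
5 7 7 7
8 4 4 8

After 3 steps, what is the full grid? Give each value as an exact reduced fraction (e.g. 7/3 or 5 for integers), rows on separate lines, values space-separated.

After step 1:
  10/3 4 3/2 8/3
  19/4 19/5 21/5 11/4
  6 29/5 5 13/2
  17/3 23/4 23/4 19/3
After step 2:
  145/36 379/120 371/120 83/36
  1073/240 451/100 69/20 967/240
  1333/240 527/100 109/20 247/48
  209/36 689/120 137/24 223/36
After step 3:
  8393/2160 13309/3600 2161/720 6787/2160
  33413/7200 25031/6000 24637/6000 1075/288
  37981/7200 31831/6000 30029/6000 1499/288
  12313/2160 20273/3600 4157/720 2455/432

Answer: 8393/2160 13309/3600 2161/720 6787/2160
33413/7200 25031/6000 24637/6000 1075/288
37981/7200 31831/6000 30029/6000 1499/288
12313/2160 20273/3600 4157/720 2455/432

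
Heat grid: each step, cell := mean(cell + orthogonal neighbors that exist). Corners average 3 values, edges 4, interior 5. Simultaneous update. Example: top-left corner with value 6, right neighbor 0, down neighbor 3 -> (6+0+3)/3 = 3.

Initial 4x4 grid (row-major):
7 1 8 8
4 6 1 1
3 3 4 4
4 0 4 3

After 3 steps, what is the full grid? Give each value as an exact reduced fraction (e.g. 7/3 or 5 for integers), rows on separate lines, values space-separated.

After step 1:
  4 11/2 9/2 17/3
  5 3 4 7/2
  7/2 16/5 16/5 3
  7/3 11/4 11/4 11/3
After step 2:
  29/6 17/4 59/12 41/9
  31/8 207/50 91/25 97/24
  421/120 313/100 323/100 401/120
  103/36 331/120 371/120 113/36
After step 3:
  311/72 907/200 7813/1800 973/216
  4907/1200 3807/1000 11981/3000 14021/3600
  12037/3600 503/150 493/150 12377/3600
  1643/540 10657/3600 10997/3600 1723/540

Answer: 311/72 907/200 7813/1800 973/216
4907/1200 3807/1000 11981/3000 14021/3600
12037/3600 503/150 493/150 12377/3600
1643/540 10657/3600 10997/3600 1723/540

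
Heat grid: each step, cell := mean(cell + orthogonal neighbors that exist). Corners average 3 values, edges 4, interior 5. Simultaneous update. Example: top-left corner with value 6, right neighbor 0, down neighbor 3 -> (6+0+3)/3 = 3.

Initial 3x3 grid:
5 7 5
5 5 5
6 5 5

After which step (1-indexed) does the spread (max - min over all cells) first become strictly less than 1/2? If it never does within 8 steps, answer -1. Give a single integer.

Step 1: max=17/3, min=5, spread=2/3
Step 2: max=667/120, min=61/12, spread=19/40
  -> spread < 1/2 first at step 2
Step 3: max=11839/2160, min=3743/720, spread=61/216
Step 4: max=702713/129600, min=225721/43200, spread=511/2592
Step 5: max=42028111/7776000, min=13650287/2592000, spread=4309/31104
Step 6: max=2510151017/466560000, min=821594089/155520000, spread=36295/373248
Step 7: max=150271258399/27993600000, min=49453392383/9331200000, spread=305773/4478976
Step 8: max=8997589692953/1679616000000, min=2972363741401/559872000000, spread=2575951/53747712

Answer: 2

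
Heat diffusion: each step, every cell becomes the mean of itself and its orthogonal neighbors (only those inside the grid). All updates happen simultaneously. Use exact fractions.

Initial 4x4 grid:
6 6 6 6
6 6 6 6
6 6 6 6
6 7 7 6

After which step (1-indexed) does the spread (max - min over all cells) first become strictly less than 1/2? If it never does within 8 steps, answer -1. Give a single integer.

Answer: 2

Derivation:
Step 1: max=13/2, min=6, spread=1/2
Step 2: max=383/60, min=6, spread=23/60
  -> spread < 1/2 first at step 2
Step 3: max=11351/1800, min=6, spread=551/1800
Step 4: max=67663/10800, min=1354/225, spread=2671/10800
Step 5: max=10102427/1620000, min=542743/90000, spread=333053/1620000
Step 6: max=302073743/48600000, min=815773/135000, spread=8395463/48600000
Step 7: max=9038987951/1458000000, min=163473007/27000000, spread=211445573/1458000000
Step 8: max=10824748547/1749600000, min=7369076147/1215000000, spread=5331972383/43740000000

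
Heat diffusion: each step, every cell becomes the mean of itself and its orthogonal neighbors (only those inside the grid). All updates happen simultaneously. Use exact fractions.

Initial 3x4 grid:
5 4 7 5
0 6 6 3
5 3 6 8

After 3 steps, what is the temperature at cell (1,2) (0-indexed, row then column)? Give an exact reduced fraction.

Step 1: cell (1,2) = 28/5
Step 2: cell (1,2) = 523/100
Step 3: cell (1,2) = 31627/6000
Full grid after step 3:
  719/180 5639/1200 1531/300 647/120
  7291/1800 26557/6000 31627/6000 38959/7200
  8323/2160 33259/7200 37219/7200 11941/2160

Answer: 31627/6000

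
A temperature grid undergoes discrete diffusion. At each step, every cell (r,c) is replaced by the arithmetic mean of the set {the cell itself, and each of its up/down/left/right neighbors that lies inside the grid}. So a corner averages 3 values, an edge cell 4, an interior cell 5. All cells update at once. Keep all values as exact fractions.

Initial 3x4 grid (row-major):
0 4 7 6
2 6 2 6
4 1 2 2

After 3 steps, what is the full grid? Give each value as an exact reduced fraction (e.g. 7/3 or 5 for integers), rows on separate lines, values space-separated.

Answer: 55/18 1139/300 7709/1800 656/135
10933/3600 1193/375 6007/1500 7309/1800
289/108 2767/900 5609/1800 1949/540

Derivation:
After step 1:
  2 17/4 19/4 19/3
  3 3 23/5 4
  7/3 13/4 7/4 10/3
After step 2:
  37/12 7/2 299/60 181/36
  31/12 181/50 181/50 137/30
  103/36 31/12 97/30 109/36
After step 3:
  55/18 1139/300 7709/1800 656/135
  10933/3600 1193/375 6007/1500 7309/1800
  289/108 2767/900 5609/1800 1949/540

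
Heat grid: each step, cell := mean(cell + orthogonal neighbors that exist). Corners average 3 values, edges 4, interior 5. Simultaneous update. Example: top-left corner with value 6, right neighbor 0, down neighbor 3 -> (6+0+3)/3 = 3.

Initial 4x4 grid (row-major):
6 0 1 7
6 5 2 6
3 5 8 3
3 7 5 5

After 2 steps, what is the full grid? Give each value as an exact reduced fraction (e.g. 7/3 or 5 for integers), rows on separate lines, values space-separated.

After step 1:
  4 3 5/2 14/3
  5 18/5 22/5 9/2
  17/4 28/5 23/5 11/2
  13/3 5 25/4 13/3
After step 2:
  4 131/40 437/120 35/9
  337/80 108/25 98/25 143/30
  1151/240 461/100 527/100 71/15
  163/36 1271/240 1211/240 193/36

Answer: 4 131/40 437/120 35/9
337/80 108/25 98/25 143/30
1151/240 461/100 527/100 71/15
163/36 1271/240 1211/240 193/36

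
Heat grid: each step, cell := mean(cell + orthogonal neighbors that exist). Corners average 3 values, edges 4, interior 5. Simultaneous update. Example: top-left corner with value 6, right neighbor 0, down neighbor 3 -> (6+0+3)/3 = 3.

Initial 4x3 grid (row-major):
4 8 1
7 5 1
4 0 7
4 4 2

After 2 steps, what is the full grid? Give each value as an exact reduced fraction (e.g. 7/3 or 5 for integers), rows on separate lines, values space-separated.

Answer: 95/18 551/120 34/9
1157/240 106/25 203/60
67/16 339/100 43/12
41/12 89/24 28/9

Derivation:
After step 1:
  19/3 9/2 10/3
  5 21/5 7/2
  15/4 4 5/2
  4 5/2 13/3
After step 2:
  95/18 551/120 34/9
  1157/240 106/25 203/60
  67/16 339/100 43/12
  41/12 89/24 28/9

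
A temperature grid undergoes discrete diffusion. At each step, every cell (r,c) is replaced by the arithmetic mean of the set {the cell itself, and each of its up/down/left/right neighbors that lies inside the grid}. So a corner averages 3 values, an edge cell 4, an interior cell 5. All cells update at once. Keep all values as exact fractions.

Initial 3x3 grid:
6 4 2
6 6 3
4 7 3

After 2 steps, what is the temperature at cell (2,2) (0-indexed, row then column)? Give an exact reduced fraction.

Answer: 77/18

Derivation:
Step 1: cell (2,2) = 13/3
Step 2: cell (2,2) = 77/18
Full grid after step 2:
  46/9 541/120 11/3
  217/40 237/50 481/120
  97/18 101/20 77/18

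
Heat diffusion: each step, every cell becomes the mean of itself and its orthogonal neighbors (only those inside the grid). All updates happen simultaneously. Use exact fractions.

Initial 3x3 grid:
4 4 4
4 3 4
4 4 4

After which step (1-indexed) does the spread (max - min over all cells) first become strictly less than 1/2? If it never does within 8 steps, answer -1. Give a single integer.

Answer: 1

Derivation:
Step 1: max=4, min=15/4, spread=1/4
  -> spread < 1/2 first at step 1
Step 2: max=311/80, min=94/25, spread=51/400
Step 3: max=1393/360, min=18377/4800, spread=589/14400
Step 4: max=1110919/288000, min=115057/30000, spread=31859/1440000
Step 5: max=6935279/1800000, min=66428393/17280000, spread=751427/86400000
Step 6: max=3992136871/1036800000, min=415365313/108000000, spread=23149331/5184000000
Step 7: max=24945068111/6480000000, min=239349345737/62208000000, spread=616540643/311040000000
Step 8: max=14365987991239/3732480000000, min=1496087546017/388800000000, spread=17737747379/18662400000000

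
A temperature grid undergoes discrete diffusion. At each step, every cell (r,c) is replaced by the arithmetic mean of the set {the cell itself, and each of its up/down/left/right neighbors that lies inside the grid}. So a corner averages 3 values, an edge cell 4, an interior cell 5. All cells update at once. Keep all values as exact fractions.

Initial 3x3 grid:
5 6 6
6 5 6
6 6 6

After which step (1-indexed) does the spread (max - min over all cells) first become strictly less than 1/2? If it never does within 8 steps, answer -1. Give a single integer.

Step 1: max=6, min=11/2, spread=1/2
Step 2: max=471/80, min=50/9, spread=239/720
  -> spread < 1/2 first at step 2
Step 3: max=2113/360, min=40873/7200, spread=1387/7200
Step 4: max=125531/21600, min=183959/32400, spread=347/2592
Step 5: max=7528057/1296000, min=11109523/1944000, spread=2921/31104
Step 6: max=450069779/77760000, min=667413731/116640000, spread=24611/373248
Step 7: max=26975109313/4665600000, min=40138712407/6998400000, spread=207329/4478976
Step 8: max=1616150073611/279936000000, min=2410579524479/419904000000, spread=1746635/53747712

Answer: 2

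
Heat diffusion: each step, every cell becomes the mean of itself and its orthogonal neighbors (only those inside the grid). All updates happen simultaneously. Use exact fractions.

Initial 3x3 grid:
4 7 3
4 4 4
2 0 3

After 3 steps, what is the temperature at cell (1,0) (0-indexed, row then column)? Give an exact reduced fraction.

Answer: 8401/2400

Derivation:
Step 1: cell (1,0) = 7/2
Step 2: cell (1,0) = 143/40
Step 3: cell (1,0) = 8401/2400
Full grid after step 3:
  62/15 29803/7200 553/135
  8401/2400 7099/2000 8401/2400
  2101/720 40981/14400 6383/2160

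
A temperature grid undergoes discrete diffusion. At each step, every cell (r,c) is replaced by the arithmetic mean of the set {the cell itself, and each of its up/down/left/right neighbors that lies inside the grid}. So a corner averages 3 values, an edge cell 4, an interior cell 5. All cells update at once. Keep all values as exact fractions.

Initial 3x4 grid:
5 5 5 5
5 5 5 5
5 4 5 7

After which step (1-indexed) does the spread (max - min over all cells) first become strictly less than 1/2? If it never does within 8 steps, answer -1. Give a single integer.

Step 1: max=17/3, min=14/3, spread=1
Step 2: max=197/36, min=173/36, spread=2/3
Step 3: max=1147/216, min=2617/540, spread=167/360
  -> spread < 1/2 first at step 3
Step 4: max=339643/64800, min=79267/16200, spread=301/864
Step 5: max=20179157/3888000, min=2392399/486000, spread=69331/259200
Step 6: max=1203356383/233280000, min=960765349/194400000, spread=252189821/1166400000
Step 7: max=71869194197/13996800000, min=57829774841/11664000000, spread=12367321939/69984000000
Step 8: max=4297602174223/839808000000, min=3479504628769/699840000000, spread=610983098501/4199040000000

Answer: 3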